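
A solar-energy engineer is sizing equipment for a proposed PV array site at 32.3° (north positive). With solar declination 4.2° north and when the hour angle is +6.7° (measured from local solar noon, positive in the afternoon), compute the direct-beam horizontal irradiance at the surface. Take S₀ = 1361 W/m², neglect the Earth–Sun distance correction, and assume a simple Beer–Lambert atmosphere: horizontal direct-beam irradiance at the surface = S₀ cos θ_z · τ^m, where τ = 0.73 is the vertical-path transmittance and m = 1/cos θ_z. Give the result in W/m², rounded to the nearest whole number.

833 W/m²

With φ = 32.3°, δ = 4.2°, H = 6.70°: sin φ sin δ = 0.0391, cos φ cos δ cos H = 0.8372, so cos θ_z = 0.8763.
Air mass m = 1/cos θ_z = 1/0.8763 = 1.141; τ^m = 0.73^1.141 = 0.6983.
Surface direct beam = 1361 × 0.8763 × 0.6983 = 832.82 W/m².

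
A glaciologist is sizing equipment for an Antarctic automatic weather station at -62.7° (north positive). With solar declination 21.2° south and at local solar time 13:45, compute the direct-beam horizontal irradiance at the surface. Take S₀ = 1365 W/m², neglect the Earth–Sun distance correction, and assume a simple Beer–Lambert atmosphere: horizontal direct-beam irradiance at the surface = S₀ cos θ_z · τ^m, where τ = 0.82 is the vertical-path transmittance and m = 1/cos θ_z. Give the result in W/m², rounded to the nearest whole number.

726 W/m²

Hour angle H = 15° × (13.75 − 12) = 26.25°.
cos θ_z = sin(-62.7°) sin(-21.2°) + cos(-62.7°) cos(-21.2°) cos(26.25°) = 0.3213 + 0.3835 = 0.7048.
Air mass m = 1/cos θ_z = 1/0.7048 = 1.419; τ^m = 0.82^1.419 = 0.7546.
Surface direct beam = 1365 × 0.7048 × 0.7546 = 725.96 W/m².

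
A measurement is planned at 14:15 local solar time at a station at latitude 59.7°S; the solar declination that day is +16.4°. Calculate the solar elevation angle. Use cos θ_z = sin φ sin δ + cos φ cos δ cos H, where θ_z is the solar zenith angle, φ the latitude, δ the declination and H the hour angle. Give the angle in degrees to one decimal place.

9.1°

Hour angle H = 15° × (14.25 − 12) = 33.75°.
cos θ_z = sin φ sin δ + cos φ cos δ cos H = (-0.8634)(0.2823) + (0.5045)(0.9593)(0.8315) = 0.1587.
θ_z = arccos(0.1587) = 80.87°, so the elevation is 90° − 80.87° = 9.13°.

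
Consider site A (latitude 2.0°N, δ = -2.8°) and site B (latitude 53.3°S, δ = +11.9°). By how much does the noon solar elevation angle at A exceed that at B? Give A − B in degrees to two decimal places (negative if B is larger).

A: 90° − |2.0 − (-2.8)| = 85.20°.
B: 90° − |-53.3 − (11.9)| = 24.80°.
A − B = 85.20 − 24.80 = 60.40°.

+60.40°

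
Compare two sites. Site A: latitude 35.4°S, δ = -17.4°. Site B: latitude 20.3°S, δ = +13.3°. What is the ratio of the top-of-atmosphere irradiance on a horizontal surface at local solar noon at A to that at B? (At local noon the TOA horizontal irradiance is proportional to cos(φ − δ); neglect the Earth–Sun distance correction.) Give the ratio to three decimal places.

1.142

A: cos θ_z = cos(-35.4° − (-17.4°)) = 0.9511.
B: cos θ_z = cos(-20.3° − (13.3°)) = 0.8329.
Ratio A/B = 0.9511 / 0.8329 = 1.1419.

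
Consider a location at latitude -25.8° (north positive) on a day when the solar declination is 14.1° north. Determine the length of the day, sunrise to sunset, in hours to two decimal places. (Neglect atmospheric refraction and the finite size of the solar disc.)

11.07 hours

−tan φ tan δ = −(-0.4834)(0.2512) = 0.1214; H_s = arccos(0.1214) = 83.03°.
Day length = 2 H_s / 15° h⁻¹ = 166.06° / 15 = 11.071 h.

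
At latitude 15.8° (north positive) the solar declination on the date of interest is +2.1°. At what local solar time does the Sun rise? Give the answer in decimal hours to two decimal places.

5.96 h

−tan φ tan δ = −(0.2830)(0.0367) = -0.0104; H_s = arccos(-0.0104) = 90.60°.
Sunrise is at 12 − H_s/15 = 12 − 6.040 = 5.960 h local solar time.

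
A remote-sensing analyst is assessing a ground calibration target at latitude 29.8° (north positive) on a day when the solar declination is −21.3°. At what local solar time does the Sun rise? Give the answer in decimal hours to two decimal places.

6.86 h

cos H_s = −tan(29.8°) · tan(-21.3°) = 0.2233, so H_s = arccos(0.2233) = 77.10°.
Sunrise is at 12 − H_s/15 = 12 − 5.140 = 6.860 h local solar time.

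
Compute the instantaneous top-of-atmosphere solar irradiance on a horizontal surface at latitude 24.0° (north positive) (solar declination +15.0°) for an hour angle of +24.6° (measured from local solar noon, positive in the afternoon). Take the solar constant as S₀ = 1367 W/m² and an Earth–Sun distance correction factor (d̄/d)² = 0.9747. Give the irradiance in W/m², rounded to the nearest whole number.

1209 W/m²

cos θ_z = sin φ sin δ + cos φ cos δ cos H = (0.4067)(0.2588) + (0.9135)(0.9659)(0.9092) = 0.9075.
Top-of-atmosphere irradiance = S₀ (d̄/d)² cos θ_z = 1367 × 0.9747 × 0.9075 = 1209.17 W/m².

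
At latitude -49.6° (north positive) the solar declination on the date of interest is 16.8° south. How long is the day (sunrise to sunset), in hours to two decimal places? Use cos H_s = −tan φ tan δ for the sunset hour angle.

14.77 hours

−tan φ tan δ = −(-1.1750)(-0.3019) = -0.3547; H_s = arccos(-0.3547) = 110.78°.
Day length = 2 H_s / 15° h⁻¹ = 221.56° / 15 = 14.771 h.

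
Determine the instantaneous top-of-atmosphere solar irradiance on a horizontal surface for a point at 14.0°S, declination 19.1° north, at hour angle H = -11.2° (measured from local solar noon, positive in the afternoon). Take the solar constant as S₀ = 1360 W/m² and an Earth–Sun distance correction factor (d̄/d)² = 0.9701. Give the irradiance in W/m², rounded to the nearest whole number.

With φ = -14.0°, δ = 19.1°, H = -11.20°: sin φ sin δ = -0.0792, cos φ cos δ cos H = 0.8994, so cos θ_z = 0.8202.
Top-of-atmosphere irradiance = S₀ (d̄/d)² cos θ_z = 1360 × 0.9701 × 0.8202 = 1082.12 W/m².

1082 W/m²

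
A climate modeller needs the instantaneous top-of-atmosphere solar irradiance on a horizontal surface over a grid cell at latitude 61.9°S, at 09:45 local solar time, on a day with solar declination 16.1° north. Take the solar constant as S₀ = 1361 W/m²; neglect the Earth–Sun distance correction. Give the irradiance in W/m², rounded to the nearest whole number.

179 W/m²

Hour angle H = 15° × (9.75 − 12) = -33.75°.
With φ = -61.9°, δ = 16.1°, H = -33.75°: sin φ sin δ = -0.2446, cos φ cos δ cos H = 0.3763, so cos θ_z = 0.1317.
Top-of-atmosphere irradiance = S₀ cos θ_z = 1361 × 0.1317 = 179.24 W/m².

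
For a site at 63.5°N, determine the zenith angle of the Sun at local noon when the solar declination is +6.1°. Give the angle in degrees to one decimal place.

57.4°

At local solar noon the hour angle is zero, so the zenith angle is |φ − δ| = |63.5° − (6.1°)| = 57.4°.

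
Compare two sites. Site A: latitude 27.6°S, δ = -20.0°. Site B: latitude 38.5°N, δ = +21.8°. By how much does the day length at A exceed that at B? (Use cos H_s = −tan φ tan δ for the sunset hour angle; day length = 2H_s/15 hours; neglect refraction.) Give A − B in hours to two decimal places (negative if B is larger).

-1.01 h

A: H_s = arccos(−tan -27.6° · tan -20.0°) = 100.97°, so 2H_s/15 = 13.4627 h.
B: H_s = arccos(−tan 38.5° · tan 21.8°) = 108.55°, so 2H_s/15 = 14.4733 h.
A − B = 13.4627 − 14.4733 = -1.0106 h.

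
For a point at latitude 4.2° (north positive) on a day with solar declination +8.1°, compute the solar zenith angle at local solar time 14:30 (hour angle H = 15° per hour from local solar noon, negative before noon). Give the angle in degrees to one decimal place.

37.5°

Hour angle H = 15° × (14.5 − 12) = 37.50°.
With φ = 4.2°, δ = 8.1°, H = 37.50°: sin φ sin δ = 0.0103, cos φ cos δ cos H = 0.7833, so cos θ_z = 0.7936.
θ_z = arccos(0.7936) = 37.48°.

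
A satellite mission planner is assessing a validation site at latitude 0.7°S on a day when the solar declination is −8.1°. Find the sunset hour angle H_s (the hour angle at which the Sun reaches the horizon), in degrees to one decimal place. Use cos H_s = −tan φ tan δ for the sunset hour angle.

90.1°

−tan φ tan δ = −(-0.0122)(-0.1423) = -0.0017; H_s = arccos(-0.0017) = 90.10°.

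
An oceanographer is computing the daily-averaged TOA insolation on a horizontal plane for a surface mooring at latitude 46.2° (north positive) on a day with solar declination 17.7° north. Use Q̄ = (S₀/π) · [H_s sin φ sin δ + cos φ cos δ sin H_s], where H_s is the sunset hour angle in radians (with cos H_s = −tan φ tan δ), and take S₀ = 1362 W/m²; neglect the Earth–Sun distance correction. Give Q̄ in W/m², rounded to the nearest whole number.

451 W/m²

The sunset hour angle satisfies cos H_s = −tan φ tan δ = -0.3328, giving H_s = 109.44°. In radians, H_s = 1.9101.
H_s sin φ sin δ = 1.9101 × 0.7218 × 0.3040 = 0.4191.
cos φ cos δ sin H_s = 0.6921 × 0.9527 × 0.9430 = 0.6218.
Q̄ = (1362/π) × (0.4191 + 0.6218) = 433.54 × 1.0409 = 451.27 W/m².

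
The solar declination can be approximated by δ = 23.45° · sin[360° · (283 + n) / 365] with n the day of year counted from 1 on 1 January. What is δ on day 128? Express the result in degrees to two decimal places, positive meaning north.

+16.69°

360 × (283 + 128) / 365 = 405.370°; sin(405.370°) = 0.7117.
δ = 23.45 × 0.7117 = 16.689° ≈ +16.69°.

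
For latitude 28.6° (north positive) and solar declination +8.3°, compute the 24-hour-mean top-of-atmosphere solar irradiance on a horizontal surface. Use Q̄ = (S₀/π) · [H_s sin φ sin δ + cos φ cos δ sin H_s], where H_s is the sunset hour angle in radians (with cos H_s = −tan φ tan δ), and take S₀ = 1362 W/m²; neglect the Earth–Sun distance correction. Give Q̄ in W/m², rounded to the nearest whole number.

−tan φ tan δ = −(0.5452)(0.1459) = -0.0795; H_s = arccos(-0.0795) = 94.56°. In radians, H_s = 1.6504.
H_s sin φ sin δ = 1.6504 × 0.4787 × 0.1444 = 0.1141.
cos φ cos δ sin H_s = 0.8780 × 0.9895 × 0.9968 = 0.8660.
Q̄ = (1362/π) × (0.1141 + 0.8660) = 433.54 × 0.9801 = 424.91 W/m².

425 W/m²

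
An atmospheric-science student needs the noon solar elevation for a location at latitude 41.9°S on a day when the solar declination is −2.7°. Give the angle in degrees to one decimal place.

50.8°

At local solar noon the hour angle is zero, so the elevation is 90° − |φ − δ| = 90° − |-41.9° − (-2.7°)| = 90° − 39.2° = 50.8°.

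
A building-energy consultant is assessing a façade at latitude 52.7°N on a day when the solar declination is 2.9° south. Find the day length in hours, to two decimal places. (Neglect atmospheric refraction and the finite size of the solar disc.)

11.49 hours

cos H_s = −tan(52.7°) · tan(-2.9°) = 0.0665, so H_s = arccos(0.0665) = 86.19°.
Day length = 2 H_s / 15° h⁻¹ = 172.38° / 15 = 11.492 h.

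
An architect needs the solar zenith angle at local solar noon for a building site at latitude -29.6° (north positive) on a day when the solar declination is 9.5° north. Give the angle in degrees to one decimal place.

At local solar noon the hour angle is zero, so the zenith angle is |φ − δ| = |-29.6° − (9.5°)| = 39.1°.

39.1°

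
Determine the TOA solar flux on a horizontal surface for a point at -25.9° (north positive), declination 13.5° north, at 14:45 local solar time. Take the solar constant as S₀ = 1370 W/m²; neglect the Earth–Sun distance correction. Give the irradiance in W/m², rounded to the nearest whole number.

761 W/m²

Hour angle H = 15° × (14.75 − 12) = 41.25°.
With φ = -25.9°, δ = 13.5°, H = 41.25°: sin φ sin δ = -0.1020, cos φ cos δ cos H = 0.6576, so cos θ_z = 0.5556.
Top-of-atmosphere irradiance = S₀ cos θ_z = 1370 × 0.5556 = 761.17 W/m².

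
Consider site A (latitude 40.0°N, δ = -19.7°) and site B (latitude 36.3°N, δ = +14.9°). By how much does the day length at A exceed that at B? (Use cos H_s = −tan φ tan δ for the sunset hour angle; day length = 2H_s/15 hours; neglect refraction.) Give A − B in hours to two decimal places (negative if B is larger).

-3.83 h

A: H_s = arccos(−tan 40.0° · tan -19.7°) = 72.52°, so 2H_s/15 = 9.6693 h.
B: H_s = arccos(−tan 36.3° · tan 14.9°) = 101.27°, so 2H_s/15 = 13.5027 h.
A − B = 9.6693 − 13.5027 = -3.8334 h.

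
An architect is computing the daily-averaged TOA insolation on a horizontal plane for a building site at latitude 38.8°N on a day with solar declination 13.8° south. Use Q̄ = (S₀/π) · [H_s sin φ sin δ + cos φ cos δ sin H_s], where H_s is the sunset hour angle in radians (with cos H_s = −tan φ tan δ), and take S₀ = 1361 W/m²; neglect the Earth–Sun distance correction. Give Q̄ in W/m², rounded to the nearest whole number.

233 W/m²

The sunset hour angle satisfies cos H_s = −tan φ tan δ = 0.1975, giving H_s = 78.61°. In radians, H_s = 1.3720.
H_s sin φ sin δ = 1.3720 × 0.6266 × -0.2385 = -0.2050.
cos φ cos δ sin H_s = 0.7793 × 0.9711 × 0.9803 = 0.7419.
Q̄ = (1361/π) × (-0.2050 + 0.7419) = 433.22 × 0.5369 = 232.60 W/m².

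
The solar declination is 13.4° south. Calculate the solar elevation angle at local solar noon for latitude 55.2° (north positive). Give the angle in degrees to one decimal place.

At local solar noon the hour angle is zero, so the elevation is 90° − |φ − δ| = 90° − |55.2° − (-13.4°)| = 90° − 68.6° = 21.4°.

21.4°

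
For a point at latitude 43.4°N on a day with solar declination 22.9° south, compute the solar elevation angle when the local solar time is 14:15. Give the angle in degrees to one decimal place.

Hour angle H = 15° × (14.25 − 12) = 33.75°.
cos θ_z = sin(43.4°) sin(-22.9°) + cos(43.4°) cos(-22.9°) cos(33.75°) = -0.2674 + 0.5565 = 0.2891.
θ_z = arccos(0.2891) = 73.20°, so the elevation is 90° − 73.20° = 16.80°.

16.8°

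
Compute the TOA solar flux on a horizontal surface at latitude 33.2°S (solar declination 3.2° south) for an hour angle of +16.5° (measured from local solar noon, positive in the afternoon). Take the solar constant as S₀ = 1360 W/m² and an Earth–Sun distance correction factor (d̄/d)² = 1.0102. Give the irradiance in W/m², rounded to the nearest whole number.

With φ = -33.2°, δ = -3.2°, H = 16.50°: sin φ sin δ = 0.0306, cos φ cos δ cos H = 0.8011, so cos θ_z = 0.8317.
Top-of-atmosphere irradiance = S₀ (d̄/d)² cos θ_z = 1360 × 1.0102 × 0.8317 = 1142.65 W/m².

1143 W/m²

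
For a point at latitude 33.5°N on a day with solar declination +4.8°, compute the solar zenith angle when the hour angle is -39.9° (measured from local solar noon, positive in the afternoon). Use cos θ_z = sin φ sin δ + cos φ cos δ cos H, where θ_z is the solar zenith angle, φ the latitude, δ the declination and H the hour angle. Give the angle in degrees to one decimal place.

46.9°

cos θ_z = sin(33.5°) sin(4.8°) + cos(33.5°) cos(4.8°) cos(-39.90°) = 0.0462 + 0.6375 = 0.6837.
θ_z = arccos(0.6837) = 46.87°.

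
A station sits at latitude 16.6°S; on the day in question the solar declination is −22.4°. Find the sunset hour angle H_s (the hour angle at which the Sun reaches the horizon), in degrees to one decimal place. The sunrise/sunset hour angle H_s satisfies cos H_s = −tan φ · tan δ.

cos H_s = −tan(-16.6°) · tan(-22.4°) = -0.1229, so H_s = arccos(-0.1229) = 97.06°.

97.1°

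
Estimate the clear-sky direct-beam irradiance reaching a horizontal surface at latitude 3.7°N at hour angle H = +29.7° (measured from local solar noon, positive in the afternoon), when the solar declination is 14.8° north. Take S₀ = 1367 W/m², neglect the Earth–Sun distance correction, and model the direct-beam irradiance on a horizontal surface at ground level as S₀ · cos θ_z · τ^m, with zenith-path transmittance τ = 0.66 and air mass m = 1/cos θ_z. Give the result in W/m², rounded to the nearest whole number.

718 W/m²

cos θ_z = sin φ sin δ + cos φ cos δ cos H = (0.0645)(0.2554) + (0.9979)(0.9668)(0.8686) = 0.8545.
Air mass m = 1/cos θ_z = 1/0.8545 = 1.170; τ^m = 0.66^1.170 = 0.6150.
Surface direct beam = 1367 × 0.8545 × 0.6150 = 718.38 W/m².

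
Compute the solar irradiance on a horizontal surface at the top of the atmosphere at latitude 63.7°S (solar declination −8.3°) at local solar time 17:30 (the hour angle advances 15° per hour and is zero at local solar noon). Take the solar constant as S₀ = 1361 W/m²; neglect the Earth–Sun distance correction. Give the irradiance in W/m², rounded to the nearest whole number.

254 W/m²

Hour angle H = 15° × (17.5 − 12) = 82.50°.
With φ = -63.7°, δ = -8.3°, H = 82.50°: sin φ sin δ = 0.1294, cos φ cos δ cos H = 0.0572, so cos θ_z = 0.1866.
Top-of-atmosphere irradiance = S₀ cos θ_z = 1361 × 0.1866 = 253.96 W/m².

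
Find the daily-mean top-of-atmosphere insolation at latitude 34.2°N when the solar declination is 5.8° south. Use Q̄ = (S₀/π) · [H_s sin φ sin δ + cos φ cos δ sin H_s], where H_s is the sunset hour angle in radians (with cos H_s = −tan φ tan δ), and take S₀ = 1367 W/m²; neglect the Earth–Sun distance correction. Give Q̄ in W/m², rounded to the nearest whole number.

cos H_s = −tan(34.2°) · tan(-5.8°) = 0.0690, so H_s = arccos(0.0690) = 86.04°. In radians, H_s = 1.5017.
H_s sin φ sin δ = 1.5017 × 0.5621 × -0.1011 = -0.0853.
cos φ cos δ sin H_s = 0.8271 × 0.9949 × 0.9976 = 0.8209.
Q̄ = (1367/π) × (-0.0853 + 0.8209) = 435.13 × 0.7356 = 320.08 W/m².

320 W/m²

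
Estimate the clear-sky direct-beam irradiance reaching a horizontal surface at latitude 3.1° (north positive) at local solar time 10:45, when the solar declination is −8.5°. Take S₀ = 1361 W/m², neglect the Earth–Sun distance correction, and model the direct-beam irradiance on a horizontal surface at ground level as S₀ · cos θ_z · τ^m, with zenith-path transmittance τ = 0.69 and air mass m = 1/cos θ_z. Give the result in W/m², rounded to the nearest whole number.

Hour angle H = 15° × (10.75 − 12) = -18.75°.
cos θ_z = sin(3.1°) sin(-8.5°) + cos(3.1°) cos(-8.5°) cos(-18.75°) = -0.0080 + 0.9352 = 0.9272.
Air mass m = 1/cos θ_z = 1/0.9272 = 1.079; τ^m = 0.69^1.079 = 0.6701.
Surface direct beam = 1361 × 0.9272 × 0.6701 = 845.61 W/m².

846 W/m²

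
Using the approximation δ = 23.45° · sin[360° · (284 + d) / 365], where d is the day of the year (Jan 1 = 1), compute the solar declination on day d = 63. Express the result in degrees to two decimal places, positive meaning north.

360 × (284 + 63) / 365 = 342.247°; sin(342.247°) = -0.3049.
δ = 23.45 × -0.3049 = -7.150° ≈ -7.15°.

-7.15°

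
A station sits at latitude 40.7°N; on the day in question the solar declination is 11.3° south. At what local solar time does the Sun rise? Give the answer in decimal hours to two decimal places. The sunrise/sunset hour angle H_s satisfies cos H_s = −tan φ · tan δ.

cos H_s = −tan(40.7°) · tan(-11.3°) = 0.1719, so H_s = arccos(0.1719) = 80.10°.
Sunrise is at 12 − H_s/15 = 12 − 5.340 = 6.660 h local solar time.

6.66 h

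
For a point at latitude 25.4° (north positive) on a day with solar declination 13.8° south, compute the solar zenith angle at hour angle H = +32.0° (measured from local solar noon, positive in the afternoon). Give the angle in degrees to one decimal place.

cos θ_z = sin(25.4°) sin(-13.8°) + cos(25.4°) cos(-13.8°) cos(32.00°) = -0.1023 + 0.7440 = 0.6417.
θ_z = arccos(0.6417) = 50.08°.

50.1°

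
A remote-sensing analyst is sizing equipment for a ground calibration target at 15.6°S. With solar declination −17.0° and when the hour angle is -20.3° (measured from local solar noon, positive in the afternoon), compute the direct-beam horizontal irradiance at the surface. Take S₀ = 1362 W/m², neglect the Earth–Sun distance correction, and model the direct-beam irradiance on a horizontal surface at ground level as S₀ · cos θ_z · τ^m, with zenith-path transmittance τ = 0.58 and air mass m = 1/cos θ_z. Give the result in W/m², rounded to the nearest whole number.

With φ = -15.6°, δ = -17.0°, H = -20.30°: sin φ sin δ = 0.0786, cos φ cos δ cos H = 0.8639, so cos θ_z = 0.9425.
Air mass m = 1/cos θ_z = 1/0.9425 = 1.061; τ^m = 0.58^1.061 = 0.5610.
Surface direct beam = 1362 × 0.9425 × 0.5610 = 720.15 W/m².

720 W/m²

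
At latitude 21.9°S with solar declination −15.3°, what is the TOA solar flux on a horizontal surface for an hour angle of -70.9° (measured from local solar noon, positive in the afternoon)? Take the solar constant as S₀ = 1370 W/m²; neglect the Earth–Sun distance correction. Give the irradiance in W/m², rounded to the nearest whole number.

536 W/m²

With φ = -21.9°, δ = -15.3°, H = -70.90°: sin φ sin δ = 0.0984, cos φ cos δ cos H = 0.2928, so cos θ_z = 0.3912.
Top-of-atmosphere irradiance = S₀ cos θ_z = 1370 × 0.3912 = 535.94 W/m².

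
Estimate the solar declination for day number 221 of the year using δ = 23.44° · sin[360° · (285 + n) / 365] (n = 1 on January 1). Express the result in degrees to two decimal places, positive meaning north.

+15.36°

360 × (285 + 221) / 365 = 499.068°; sin(499.068°) = 0.6552.
δ = 23.44 × 0.6552 = 15.358° ≈ +15.36°.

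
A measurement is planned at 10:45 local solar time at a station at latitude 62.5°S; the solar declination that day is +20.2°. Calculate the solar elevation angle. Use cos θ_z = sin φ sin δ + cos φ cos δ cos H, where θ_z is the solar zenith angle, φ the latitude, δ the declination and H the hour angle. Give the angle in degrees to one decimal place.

6.0°

Hour angle H = 15° × (10.75 − 12) = -18.75°.
With φ = -62.5°, δ = 20.2°, H = -18.75°: sin φ sin δ = -0.3063, cos φ cos δ cos H = 0.4104, so cos θ_z = 0.1041.
θ_z = arccos(0.1041) = 84.02°, so the elevation is 90° − 84.02° = 5.98°.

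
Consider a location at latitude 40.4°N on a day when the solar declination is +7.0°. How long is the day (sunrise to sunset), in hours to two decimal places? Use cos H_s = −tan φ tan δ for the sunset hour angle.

12.80 hours

The sunset hour angle satisfies cos H_s = −tan φ tan δ = -0.1045, giving H_s = 96.00°.
Day length = 2 H_s / 15° h⁻¹ = 192.00° / 15 = 12.800 h.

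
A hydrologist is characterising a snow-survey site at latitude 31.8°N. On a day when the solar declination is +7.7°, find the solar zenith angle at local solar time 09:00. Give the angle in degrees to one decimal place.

48.2°

Hour angle H = 15° × (9 − 12) = -45.00°.
With φ = 31.8°, δ = 7.7°, H = -45.00°: sin φ sin δ = 0.0706, cos φ cos δ cos H = 0.5955, so cos θ_z = 0.6661.
θ_z = arccos(0.6661) = 48.23°.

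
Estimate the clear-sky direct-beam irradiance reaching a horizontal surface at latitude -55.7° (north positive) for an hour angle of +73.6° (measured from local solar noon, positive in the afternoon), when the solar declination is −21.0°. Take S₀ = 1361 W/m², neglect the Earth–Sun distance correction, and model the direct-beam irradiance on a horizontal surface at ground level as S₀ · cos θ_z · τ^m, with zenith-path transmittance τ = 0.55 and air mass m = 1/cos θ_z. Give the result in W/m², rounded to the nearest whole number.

158 W/m²

cos θ_z = sin(-55.7°) sin(-21.0°) + cos(-55.7°) cos(-21.0°) cos(73.60°) = 0.2960 + 0.1485 = 0.4445.
Air mass m = 1/cos θ_z = 1/0.4445 = 2.250; τ^m = 0.55^2.250 = 0.2605.
Surface direct beam = 1361 × 0.4445 × 0.2605 = 157.59 W/m².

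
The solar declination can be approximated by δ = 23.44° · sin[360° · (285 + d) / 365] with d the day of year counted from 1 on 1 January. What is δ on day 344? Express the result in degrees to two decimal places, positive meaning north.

-23.11°

360 × (285 + 344) / 365 = 620.384°; sin(620.384°) = -0.9859.
δ = 23.44 × -0.9859 = -23.109° ≈ -23.11°.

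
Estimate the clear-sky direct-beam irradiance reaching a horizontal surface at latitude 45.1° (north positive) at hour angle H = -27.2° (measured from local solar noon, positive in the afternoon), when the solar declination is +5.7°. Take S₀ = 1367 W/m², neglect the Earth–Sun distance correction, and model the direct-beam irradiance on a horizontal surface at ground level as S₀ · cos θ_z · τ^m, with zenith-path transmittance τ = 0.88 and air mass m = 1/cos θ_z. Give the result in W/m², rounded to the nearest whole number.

791 W/m²

cos θ_z = sin(45.1°) sin(5.7°) + cos(45.1°) cos(5.7°) cos(-27.20°) = 0.0704 + 0.6247 = 0.6951.
Air mass m = 1/cos θ_z = 1/0.6951 = 1.439; τ^m = 0.88^1.439 = 0.8320.
Surface direct beam = 1367 × 0.6951 × 0.8320 = 790.57 W/m².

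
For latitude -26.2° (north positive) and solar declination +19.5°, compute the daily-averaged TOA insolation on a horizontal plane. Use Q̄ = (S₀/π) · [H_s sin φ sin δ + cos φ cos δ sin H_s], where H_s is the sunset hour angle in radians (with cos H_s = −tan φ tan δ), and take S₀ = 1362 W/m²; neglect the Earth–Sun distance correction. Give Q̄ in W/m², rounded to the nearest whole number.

−tan φ tan δ = −(-0.4921)(0.3541) = 0.1743; H_s = arccos(0.1743) = 79.96°. In radians, H_s = 1.3956.
H_s sin φ sin δ = 1.3956 × -0.4415 × 0.3338 = -0.2057.
cos φ cos δ sin H_s = 0.8973 × 0.9426 × 0.9847 = 0.8329.
Q̄ = (1362/π) × (-0.2057 + 0.8329) = 433.54 × 0.6272 = 271.92 W/m².

272 W/m²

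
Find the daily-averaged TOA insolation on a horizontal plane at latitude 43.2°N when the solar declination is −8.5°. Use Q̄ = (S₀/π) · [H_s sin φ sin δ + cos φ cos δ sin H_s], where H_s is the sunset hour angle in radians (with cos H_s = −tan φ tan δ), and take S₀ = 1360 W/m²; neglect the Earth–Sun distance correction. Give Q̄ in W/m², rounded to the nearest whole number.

−tan φ tan δ = −(0.9391)(-0.1495) = 0.1404; H_s = arccos(0.1404) = 81.93°. In radians, H_s = 1.4299.
H_s sin φ sin δ = 1.4299 × 0.6845 × -0.1478 = -0.1447.
cos φ cos δ sin H_s = 0.7290 × 0.9890 × 0.9901 = 0.7138.
Q̄ = (1360/π) × (-0.1447 + 0.7138) = 432.90 × 0.5691 = 246.36 W/m².

246 W/m²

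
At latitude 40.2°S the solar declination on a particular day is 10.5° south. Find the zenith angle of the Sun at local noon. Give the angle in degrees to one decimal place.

At local solar noon the hour angle is zero, so the zenith angle is |φ − δ| = |-40.2° − (-10.5°)| = 29.7°.

29.7°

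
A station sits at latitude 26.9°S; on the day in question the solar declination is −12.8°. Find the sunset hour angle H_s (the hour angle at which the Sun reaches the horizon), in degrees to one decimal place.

The sunset hour angle satisfies cos H_s = −tan φ tan δ = -0.1153, giving H_s = 96.62°.

96.6°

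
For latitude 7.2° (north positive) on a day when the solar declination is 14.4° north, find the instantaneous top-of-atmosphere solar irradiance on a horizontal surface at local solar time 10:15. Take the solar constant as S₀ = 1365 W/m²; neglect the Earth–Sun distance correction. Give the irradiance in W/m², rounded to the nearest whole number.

1219 W/m²

Hour angle H = 15° × (10.25 − 12) = -26.25°.
With φ = 7.2°, δ = 14.4°, H = -26.25°: sin φ sin δ = 0.0312, cos φ cos δ cos H = 0.8618, so cos θ_z = 0.8930.
Top-of-atmosphere irradiance = S₀ cos θ_z = 1365 × 0.8930 = 1218.94 W/m².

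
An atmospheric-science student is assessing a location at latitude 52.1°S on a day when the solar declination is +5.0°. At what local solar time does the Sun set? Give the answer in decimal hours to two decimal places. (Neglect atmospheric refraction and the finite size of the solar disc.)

17.57 h

−tan φ tan δ = −(-1.2846)(0.0875) = 0.1124; H_s = arccos(0.1124) = 83.55°.
Sunset is at 12 + H_s/15 = 12 + 5.570 = 17.570 h local solar time.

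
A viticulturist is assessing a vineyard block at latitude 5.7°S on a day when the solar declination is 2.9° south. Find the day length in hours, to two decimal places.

−tan φ tan δ = −(-0.0998)(-0.0507) = -0.0051; H_s = arccos(-0.0051) = 90.29°.
Day length = 2 H_s / 15° h⁻¹ = 180.58° / 15 = 12.039 h.

12.04 hours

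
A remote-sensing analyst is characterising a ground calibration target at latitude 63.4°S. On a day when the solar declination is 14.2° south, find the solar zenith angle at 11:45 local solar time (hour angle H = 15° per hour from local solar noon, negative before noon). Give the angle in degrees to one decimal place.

49.3°

Hour angle H = 15° × (11.75 − 12) = -3.75°.
cos θ_z = sin(-63.4°) sin(-14.2°) + cos(-63.4°) cos(-14.2°) cos(-3.75°) = 0.2193 + 0.4331 = 0.6524.
θ_z = arccos(0.6524) = 49.28°.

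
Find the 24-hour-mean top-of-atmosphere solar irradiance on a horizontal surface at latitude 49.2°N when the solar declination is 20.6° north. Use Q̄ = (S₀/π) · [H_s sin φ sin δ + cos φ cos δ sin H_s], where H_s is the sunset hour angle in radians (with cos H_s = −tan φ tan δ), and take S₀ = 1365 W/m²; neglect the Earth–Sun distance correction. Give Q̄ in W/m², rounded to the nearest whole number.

473 W/m²

cos H_s = −tan(49.2°) · tan(20.6°) = -0.4355, so H_s = arccos(-0.4355) = 115.82°. In radians, H_s = 2.0214.
H_s sin φ sin δ = 2.0214 × 0.7570 × 0.3518 = 0.5383.
cos φ cos δ sin H_s = 0.6534 × 0.9361 × 0.9002 = 0.5506.
Q̄ = (1365/π) × (0.5383 + 0.5506) = 434.49 × 1.0889 = 473.12 W/m².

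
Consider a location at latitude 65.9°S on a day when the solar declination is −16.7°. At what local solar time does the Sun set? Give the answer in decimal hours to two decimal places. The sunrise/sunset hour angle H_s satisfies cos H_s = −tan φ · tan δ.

20.81 h

The sunset hour angle satisfies cos H_s = −tan φ tan δ = -0.6707, giving H_s = 132.12°.
Sunset is at 12 + H_s/15 = 12 + 8.808 = 20.808 h local solar time.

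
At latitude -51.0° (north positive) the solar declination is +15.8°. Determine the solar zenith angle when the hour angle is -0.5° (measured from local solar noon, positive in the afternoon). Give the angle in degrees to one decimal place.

cos θ_z = sin φ sin δ + cos φ cos δ cos H = (-0.7771)(0.2723) + (0.6293)(0.9622)(1.0000) = 0.3939.
θ_z = arccos(0.3939) = 66.80°.

66.8°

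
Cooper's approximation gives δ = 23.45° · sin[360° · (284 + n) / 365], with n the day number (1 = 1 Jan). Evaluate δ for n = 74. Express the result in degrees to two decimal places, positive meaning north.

-2.82°

360 × (284 + 74) / 365 = 353.096°; sin(353.096°) = -0.1202.
δ = 23.45 × -0.1202 = -2.819° ≈ -2.82°.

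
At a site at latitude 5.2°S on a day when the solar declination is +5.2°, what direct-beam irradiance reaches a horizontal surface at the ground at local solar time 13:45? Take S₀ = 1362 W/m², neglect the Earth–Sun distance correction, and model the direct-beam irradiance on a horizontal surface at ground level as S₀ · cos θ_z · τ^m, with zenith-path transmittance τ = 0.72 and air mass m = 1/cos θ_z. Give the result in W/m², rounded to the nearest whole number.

827 W/m²

Hour angle H = 15° × (13.75 − 12) = 26.25°.
With φ = -5.2°, δ = 5.2°, H = 26.25°: sin φ sin δ = -0.0082, cos φ cos δ cos H = 0.8895, so cos θ_z = 0.8813.
Air mass m = 1/cos θ_z = 1/0.8813 = 1.135; τ^m = 0.72^1.135 = 0.6888.
Surface direct beam = 1362 × 0.8813 × 0.6888 = 826.79 W/m².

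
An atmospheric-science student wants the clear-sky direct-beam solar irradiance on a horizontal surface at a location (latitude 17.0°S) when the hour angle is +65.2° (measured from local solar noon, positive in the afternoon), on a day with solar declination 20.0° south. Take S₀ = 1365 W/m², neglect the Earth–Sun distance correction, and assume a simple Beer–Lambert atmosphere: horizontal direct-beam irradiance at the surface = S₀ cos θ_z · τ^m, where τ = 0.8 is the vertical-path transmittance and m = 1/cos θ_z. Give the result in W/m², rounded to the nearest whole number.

408 W/m²

cos θ_z = sin φ sin δ + cos φ cos δ cos H = (-0.2924)(-0.3420) + (0.9563)(0.9397)(0.4195) = 0.4770.
Air mass m = 1/cos θ_z = 1/0.4770 = 2.096; τ^m = 0.8^2.096 = 0.6264.
Surface direct beam = 1365 × 0.4770 × 0.6264 = 407.85 W/m².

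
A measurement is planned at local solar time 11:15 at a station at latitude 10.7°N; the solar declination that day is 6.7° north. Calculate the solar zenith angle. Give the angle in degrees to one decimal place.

Hour angle H = 15° × (11.25 − 12) = -11.25°.
With φ = 10.7°, δ = 6.7°, H = -11.25°: sin φ sin δ = 0.0217, cos φ cos δ cos H = 0.9572, so cos θ_z = 0.9789.
θ_z = arccos(0.9789) = 11.79°.

11.8°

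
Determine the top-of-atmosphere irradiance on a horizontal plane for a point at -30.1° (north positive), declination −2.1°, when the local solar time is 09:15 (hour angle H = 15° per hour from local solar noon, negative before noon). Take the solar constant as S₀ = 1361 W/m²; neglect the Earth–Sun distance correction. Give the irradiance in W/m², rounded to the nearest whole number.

Hour angle H = 15° × (9.25 − 12) = -41.25°.
With φ = -30.1°, δ = -2.1°, H = -41.25°: sin φ sin δ = 0.0184, cos φ cos δ cos H = 0.6500, so cos θ_z = 0.6684.
Top-of-atmosphere irradiance = S₀ cos θ_z = 1361 × 0.6684 = 909.69 W/m².

910 W/m²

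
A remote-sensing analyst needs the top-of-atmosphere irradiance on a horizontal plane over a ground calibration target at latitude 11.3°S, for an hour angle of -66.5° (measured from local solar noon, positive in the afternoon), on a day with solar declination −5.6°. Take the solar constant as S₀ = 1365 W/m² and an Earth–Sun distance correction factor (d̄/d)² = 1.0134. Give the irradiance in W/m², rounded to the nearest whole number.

cos θ_z = sin φ sin δ + cos φ cos δ cos H = (-0.1959)(-0.0976) + (0.9806)(0.9952)(0.3987) = 0.4082.
Top-of-atmosphere irradiance = S₀ (d̄/d)² cos θ_z = 1365 × 1.0134 × 0.4082 = 564.66 W/m².

565 W/m²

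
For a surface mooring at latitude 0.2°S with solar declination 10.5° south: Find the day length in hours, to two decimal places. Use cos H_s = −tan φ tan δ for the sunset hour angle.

12.00 hours

The sunset hour angle satisfies cos H_s = −tan φ tan δ = -0.0006, giving H_s = 90.03°.
Day length = 2 H_s / 15° h⁻¹ = 180.06° / 15 = 12.004 h.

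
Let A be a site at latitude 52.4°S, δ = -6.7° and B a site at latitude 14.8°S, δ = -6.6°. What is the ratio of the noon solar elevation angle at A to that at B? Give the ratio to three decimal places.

A: 90° − |-52.4 − (-6.7)| = 44.30°.
B: 90° − |-14.8 − (-6.6)| = 81.80°.
Ratio A/B = 44.3000 / 81.8000 = 0.5416.

0.542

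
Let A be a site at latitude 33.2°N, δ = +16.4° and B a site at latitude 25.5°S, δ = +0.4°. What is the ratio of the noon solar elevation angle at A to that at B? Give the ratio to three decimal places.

A: 90° − |33.2 − (16.4)| = 73.20°.
B: 90° − |-25.5 − (0.4)| = 64.10°.
Ratio A/B = 73.2000 / 64.1000 = 1.1420.

1.142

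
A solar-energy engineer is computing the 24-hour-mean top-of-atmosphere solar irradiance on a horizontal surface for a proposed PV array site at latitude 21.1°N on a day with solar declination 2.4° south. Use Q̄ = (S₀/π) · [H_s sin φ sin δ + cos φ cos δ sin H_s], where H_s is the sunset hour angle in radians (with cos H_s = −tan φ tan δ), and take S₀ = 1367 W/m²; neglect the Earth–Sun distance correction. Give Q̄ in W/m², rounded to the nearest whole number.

395 W/m²

cos H_s = −tan(21.1°) · tan(-2.4°) = 0.0162, so H_s = arccos(0.0162) = 89.07°. In radians, H_s = 1.5546.
H_s sin φ sin δ = 1.5546 × 0.3600 × -0.0419 = -0.0234.
cos φ cos δ sin H_s = 0.9330 × 0.9991 × 0.9999 = 0.9321.
Q̄ = (1367/π) × (-0.0234 + 0.9321) = 435.13 × 0.9087 = 395.40 W/m².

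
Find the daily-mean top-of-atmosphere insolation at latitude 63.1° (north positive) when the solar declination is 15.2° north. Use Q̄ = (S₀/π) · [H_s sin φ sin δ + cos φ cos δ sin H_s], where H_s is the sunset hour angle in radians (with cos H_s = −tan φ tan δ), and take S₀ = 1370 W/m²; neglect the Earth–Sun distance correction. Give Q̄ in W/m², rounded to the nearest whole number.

−tan φ tan δ = −(1.9711)(0.2717) = -0.5355; H_s = arccos(-0.5355) = 122.38°. In radians, H_s = 2.1359.
H_s sin φ sin δ = 2.1359 × 0.8918 × 0.2622 = 0.4994.
cos φ cos δ sin H_s = 0.4524 × 0.9650 × 0.8445 = 0.3687.
Q̄ = (1370/π) × (0.4994 + 0.3687) = 436.08 × 0.8681 = 378.56 W/m².

379 W/m²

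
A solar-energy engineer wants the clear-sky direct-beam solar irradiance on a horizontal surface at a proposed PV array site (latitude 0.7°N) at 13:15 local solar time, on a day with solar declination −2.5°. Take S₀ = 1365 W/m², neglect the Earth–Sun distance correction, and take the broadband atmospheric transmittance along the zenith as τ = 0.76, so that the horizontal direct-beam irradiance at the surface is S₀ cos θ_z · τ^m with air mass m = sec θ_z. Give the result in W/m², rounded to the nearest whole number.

Hour angle H = 15° × (13.25 − 12) = 18.75°.
cos θ_z = sin(0.7°) sin(-2.5°) + cos(0.7°) cos(-2.5°) cos(18.75°) = -0.0005 + 0.9460 = 0.9455.
Air mass m = 1/cos θ_z = 1/0.9455 = 1.058; τ^m = 0.76^1.058 = 0.7480.
Surface direct beam = 1365 × 0.9455 × 0.7480 = 965.37 W/m².

965 W/m²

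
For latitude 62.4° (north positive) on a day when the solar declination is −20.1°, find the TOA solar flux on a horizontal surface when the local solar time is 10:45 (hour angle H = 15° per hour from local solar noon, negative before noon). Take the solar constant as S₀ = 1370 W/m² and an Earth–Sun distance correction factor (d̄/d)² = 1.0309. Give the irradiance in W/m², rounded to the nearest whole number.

152 W/m²

Hour angle H = 15° × (10.75 − 12) = -18.75°.
cos θ_z = sin φ sin δ + cos φ cos δ cos H = (0.8862)(-0.3437) + (0.4633)(0.9391)(0.9469) = 0.1074.
Top-of-atmosphere irradiance = S₀ (d̄/d)² cos θ_z = 1370 × 1.0309 × 0.1074 = 151.68 W/m².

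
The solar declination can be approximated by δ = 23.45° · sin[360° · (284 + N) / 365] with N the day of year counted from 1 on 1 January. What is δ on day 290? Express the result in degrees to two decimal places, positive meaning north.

360 × (284 + 290) / 365 = 566.137°; sin(566.137°) = -0.4405.
δ = 23.45 × -0.4405 = -10.330° ≈ -10.33°.

-10.33°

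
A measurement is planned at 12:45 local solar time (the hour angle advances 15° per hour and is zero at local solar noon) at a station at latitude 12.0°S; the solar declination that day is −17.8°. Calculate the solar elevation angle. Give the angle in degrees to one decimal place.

Hour angle H = 15° × (12.75 − 12) = 11.25°.
cos θ_z = sin(-12.0°) sin(-17.8°) + cos(-12.0°) cos(-17.8°) cos(11.25°) = 0.0636 + 0.9134 = 0.9770.
θ_z = arccos(0.9770) = 12.31°, so the elevation is 90° − 12.31° = 77.69°.

77.7°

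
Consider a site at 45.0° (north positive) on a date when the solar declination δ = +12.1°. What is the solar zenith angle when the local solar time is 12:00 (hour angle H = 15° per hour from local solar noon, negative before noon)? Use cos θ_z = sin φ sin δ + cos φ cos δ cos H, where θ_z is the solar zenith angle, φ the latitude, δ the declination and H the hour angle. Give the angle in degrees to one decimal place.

32.9°

Hour angle H = 15° × (12 − 12) = 0.00°.
cos θ_z = sin(45.0°) sin(12.1°) + cos(45.0°) cos(12.1°) cos(0.00°) = 0.1482 + 0.6914 = 0.8396.
θ_z = arccos(0.8396) = 32.90°.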